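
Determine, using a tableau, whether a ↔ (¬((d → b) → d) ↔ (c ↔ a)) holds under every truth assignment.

Assume the negation and expand:
Initial set: {¬(a ↔ (¬((d → b) → d) ↔ (c ↔ a)))}.
¬(a ↔ (¬((d → b) → d) ↔ (c ↔ a))): β-rule — branch into a, ¬(¬((d → b) → d) ↔ (c ↔ a))  //  ¬a, (¬((d → b) → d) ↔ (c ↔ a)).
  branch 1 (add a, ¬(¬((d → b) → d) ↔ (c ↔ a))):
    ¬(¬((d → b) → d) ↔ (c ↔ a)): β-rule — branch into ¬((d → b) → d), ¬(c ↔ a)  //  ¬¬((d → b) → d), (c ↔ a).
      branch 1.1 (add ¬((d → b) → d), ¬(c ↔ a)):
        ¬((d → b) → d): α-rule — add (d → b), ¬d.
        ¬(c ↔ a): β-rule — branch into c, ¬a  //  ¬c, a.
          branch 1.1.1 (add c, ¬a):
            × closes — contains both a and ¬a.
          branch 1.1.2 (add ¬c, a):
            (d → b): β-rule — branch into ¬d  //  b.
              branch 1.1.2.1 (add ¬d):
                ○ open, literals {a=true, c=false, d=false}.
              branch 1.1.2.2 (add b):
                ○ open, literals {a=true, b=true, c=false, d=false}.
      branch 1.2 (add ¬¬((d → b) → d), (c ↔ a)):
        ¬¬((d → b) → d): β-rule — branch into ¬(d → b)  //  d.
          branch 1.2.1 (add ¬(d → b)):
            ¬(d → b): α-rule — add d, ¬b.
            (c ↔ a): β-rule — branch into c, a  //  ¬c, ¬a.
              branch 1.2.1.1 (add c, a):
                ○ open, literals {a=true, b=false, c=true, d=true}.
              branch 1.2.1.2 (add ¬c, ¬a):
                × closes — contains both a and ¬a.
          branch 1.2.2 (add d):
            (c ↔ a): β-rule — branch into c, a  //  ¬c, ¬a.
              branch 1.2.2.1 (add c, a):
                ○ open, literals {a=true, c=true, d=true}.
              branch 1.2.2.2 (add ¬c, ¬a):
                × closes — contains both a and ¬a.
  branch 2 (add ¬a, (¬((d → b) → d) ↔ (c ↔ a))):
    (¬((d → b) → d) ↔ (c ↔ a)): β-rule — branch into ¬((d → b) → d), (c ↔ a)  //  ¬¬((d → b) → d), ¬(c ↔ a).
      branch 2.1 (add ¬((d → b) → d), (c ↔ a)):
        ¬((d → b) → d): α-rule — add (d → b), ¬d.
        (c ↔ a): β-rule — branch into c, a  //  ¬c, ¬a.
          branch 2.1.1 (add c, a):
            × closes — contains both a and ¬a.
          branch 2.1.2 (add ¬c, ¬a):
            (d → b): β-rule — branch into ¬d  //  b.
              branch 2.1.2.1 (add ¬d):
                ○ open, literals {a=false, c=false, d=false}.
              branch 2.1.2.2 (add b):
                ○ open, literals {a=false, b=true, c=false, d=false}.
      branch 2.2 (add ¬¬((d → b) → d), ¬(c ↔ a)):
        ¬¬((d → b) → d): β-rule — branch into ¬(d → b)  //  d.
          branch 2.2.1 (add ¬(d → b)):
            ¬(d → b): α-rule — add d, ¬b.
            ¬(c ↔ a): β-rule — branch into c, ¬a  //  ¬c, a.
              branch 2.2.1.1 (add c, ¬a):
                ○ open, literals {a=false, b=false, c=true, d=true}.
              branch 2.2.1.2 (add ¬c, a):
                × closes — contains both a and ¬a.
          branch 2.2.2 (add d):
            ¬(c ↔ a): β-rule — branch into c, ¬a  //  ¬c, a.
              branch 2.2.2.1 (add c, ¬a):
                ○ open, literals {a=false, c=true, d=true}.
              branch 2.2.2.2 (add ¬c, a):
                × closes — contains both a and ¬a.
6 branches closed, 8 open.
An open branch gives a countermodel: a=true, c=false, d=false (unmentioned atoms arbitrary); under it the original formula is false.

Not valid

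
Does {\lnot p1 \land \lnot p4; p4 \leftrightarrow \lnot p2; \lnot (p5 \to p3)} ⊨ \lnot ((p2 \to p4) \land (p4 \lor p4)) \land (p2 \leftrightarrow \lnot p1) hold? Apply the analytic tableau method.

Yes

Initial set: {(\lnot p1 \land \lnot p4); (p4 \leftrightarrow \lnot p2); \lnot (p5 \to p3); \lnot (\lnot ((p2 \to p4) \land (p4 \lor p4)) \land (p2 \leftrightarrow \lnot p1))}.
(\lnot p1 \land \lnot p4): α-rule — add \lnot p1, \lnot p4.
\lnot (p5 \to p3): α-rule — add p5, \lnot p3.
(p4 \leftrightarrow \lnot p2): β-rule — branch into p4, \lnot p2  //  \lnot p4, \lnot \lnot p2.
  branch 1 (add p4, \lnot p2):
    × closes — contains both p4 and \lnot p4.
  branch 2 (add \lnot p4, \lnot \lnot p2):
    \lnot (\lnot ((p2 \to p4) \land (p4 \lor p4)) \land (p2 \leftrightarrow \lnot p1)): β-rule — branch into \lnot \lnot ((p2 \to p4) \land (p4 \lor p4))  //  \lnot (p2 \leftrightarrow \lnot p1).
      branch 2.1 (add \lnot \lnot ((p2 \to p4) \land (p4 \lor p4))):
        \lnot \lnot ((p2 \to p4) \land (p4 \lor p4)): α-rule — add (p2 \to p4), (p4 \lor p4).
        (p2 \to p4): β-rule — branch into \lnot p2  //  p4.
          branch 2.1.1 (add \lnot p2):
            × closes — contains both p2 and \lnot p2.
          branch 2.1.2 (add p4):
            × closes — contains both p4 and \lnot p4.
      branch 2.2 (add \lnot (p2 \leftrightarrow \lnot p1)):
        \lnot (p2 \leftrightarrow \lnot p1): β-rule — branch into p2, \lnot \lnot p1  //  \lnot p2, \lnot p1.
          branch 2.2.1 (add p2, \lnot \lnot p1):
            × closes — contains both p1 and \lnot p1.
          branch 2.2.2 (add \lnot p2, \lnot p1):
            × closes — contains both p2 and \lnot p2.
All 5 branches close.
Every branch closed, so the premises entail the conclusion.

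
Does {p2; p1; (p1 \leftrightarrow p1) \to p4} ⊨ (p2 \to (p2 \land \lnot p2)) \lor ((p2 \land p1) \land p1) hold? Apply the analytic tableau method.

Initial set: {p2; p1; ((p1 \leftrightarrow p1) \to p4); \lnot ((p2 \to (p2 \land \lnot p2)) \lor ((p2 \land p1) \land p1))}.
\lnot ((p2 \to (p2 \land \lnot p2)) \lor ((p2 \land p1) \land p1)): α-rule — add \lnot (p2 \to (p2 \land \lnot p2)), \lnot ((p2 \land p1) \land p1).
\lnot (p2 \to (p2 \land \lnot p2)): α-rule — add p2, \lnot (p2 \land \lnot p2).
((p1 \leftrightarrow p1) \to p4): β-rule — branch into \lnot (p1 \leftrightarrow p1)  //  p4.
  branch 1 (add \lnot (p1 \leftrightarrow p1)):
    \lnot ((p2 \land p1) \land p1): β-rule — branch into \lnot (p2 \land p1)  //  \lnot p1.
      branch 1.1 (add \lnot (p2 \land p1)):
        \lnot (p2 \land \lnot p2): β-rule — branch into \lnot p2  //  \lnot \lnot p2.
          branch 1.1.1 (add \lnot p2):
            × closes — contains both p2 and \lnot p2.
          branch 1.1.2 (add \lnot \lnot p2):
            \lnot (p1 \leftrightarrow p1): β-rule — branch into p1, \lnot p1  //  \lnot p1, p1.
              branch 1.1.2.1 (add p1, \lnot p1):
                × closes — contains both p1 and \lnot p1.
              branch 1.1.2.2 (add \lnot p1, p1):
                × closes — contains both p1 and \lnot p1.
      branch 1.2 (add \lnot p1):
        × closes — contains both p1 and \lnot p1.
  branch 2 (add p4):
    \lnot ((p2 \land p1) \land p1): β-rule — branch into \lnot (p2 \land p1)  //  \lnot p1.
      branch 2.1 (add \lnot (p2 \land p1)):
        \lnot (p2 \land \lnot p2): β-rule — branch into \lnot p2  //  \lnot \lnot p2.
          branch 2.1.1 (add \lnot p2):
            × closes — contains both p2 and \lnot p2.
          branch 2.1.2 (add \lnot \lnot p2):
            \lnot (p2 \land p1): β-rule — branch into \lnot p2  //  \lnot p1.
              branch 2.1.2.1 (add \lnot p2):
                × closes — contains both p2 and \lnot p2.
              branch 2.1.2.2 (add \lnot p1):
                × closes — contains both p1 and \lnot p1.
      branch 2.2 (add \lnot p1):
        × closes — contains both p1 and \lnot p1.
All 8 branches close.
Every branch closed, so the premises entail the conclusion.

Yes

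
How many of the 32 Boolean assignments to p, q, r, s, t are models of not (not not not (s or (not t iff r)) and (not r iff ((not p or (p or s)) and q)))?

28

Initial set: {not (not not not (s or (not t iff r)) and (not r iff ((not p or (p or s)) and q)))}.
not (not not not (s or (not t iff r)) and (not r iff ((not p or (p or s)) and q))): β-rule — branch into not not not not (s or (not t iff r))  //  not (not r iff ((not p or (p or s)) and q)).
  branch 1 (add not not not not (s or (not t iff r))):
    not not not not (s or (not t iff r)): drop double negation, giving not not (s or (not t iff r)).
    not not (s or (not t iff r)): β-rule — branch into s  //  (not t iff r).
      branch 1.1 (add s):
        ○ open, literals {s=1}.
      branch 1.2 (add (not t iff r)):
        (not t iff r): β-rule — branch into not t, r  //  not not t, not r.
          branch 1.2.1 (add not t, r):
            ○ open, literals {r=1, t=0}.
          branch 1.2.2 (add not not t, not r):
            ○ open, literals {r=0, t=1}.
  branch 2 (add not (not r iff ((not p or (p or s)) and q))):
    not (not r iff ((not p or (p or s)) and q)): β-rule — branch into not r, not ((not p or (p or s)) and q)  //  not not r, ((not p or (p or s)) and q).
      branch 2.1 (add not r, not ((not p or (p or s)) and q)):
        not ((not p or (p or s)) and q): β-rule — branch into not (not p or (p or s))  //  not q.
          branch 2.1.1 (add not (not p or (p or s))):
            not (not p or (p or s)): α-rule — add not not p, not (p or s).
            not (p or s): α-rule — add not p, not s.
            × closes — contains both p and not p.
          branch 2.1.2 (add not q):
            ○ open, literals {q=0, r=0}.
      branch 2.2 (add not not r, ((not p or (p or s)) and q)):
        ((not p or (p or s)) and q): α-rule — add (not p or (p or s)), q.
        (not p or (p or s)): β-rule — branch into not p  //  (p or s).
          branch 2.2.1 (add not p):
            ○ open, literals {p=0, q=1, r=1}.
          branch 2.2.2 (add (p or s)):
            (p or s): β-rule — branch into p  //  s.
              branch 2.2.2.1 (add p):
                ○ open, literals {p=1, q=1, r=1}.
              branch 2.2.2.2 (add s):
                ○ open, literals {q=1, r=1, s=1}.
1 branch closed, 7 open.
Each open branch fixes some atoms; the unmentioned ones are free. Counting distinct full assignments: branch {s=1} (p, q, r, t) contributes 16 new; branch {r=1, t=0} (p, q, s) contributes 4 new; branch {r=0, t=1} (p, q, s) contributes 4 new; branch {q=0, r=0} (p, s, t) contributes 2 new; branch {p=0, q=1, r=1} (s, t) contributes 1 new; branch {p=1, q=1, r=1} (s, t) contributes 1 new; branch {q=1, r=1, s=1} (p, t) contributes 0 new. Total: 28.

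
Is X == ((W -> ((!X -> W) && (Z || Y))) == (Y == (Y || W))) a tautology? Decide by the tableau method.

Not valid

Assume the negation and expand:
Initial set: {!(X == ((W -> ((!X -> W) && (Z || Y))) == (Y == (Y || W))))}.
!(X == ((W -> ((!X -> W) && (Z || Y))) == (Y == (Y || W)))): β-rule — branch into X, !((W -> ((!X -> W) && (Z || Y))) == (Y == (Y || W)))  //  !X, ((W -> ((!X -> W) && (Z || Y))) == (Y == (Y || W))).
  branch 1 (add X, !((W -> ((!X -> W) && (Z || Y))) == (Y == (Y || W)))):
    !((W -> ((!X -> W) && (Z || Y))) == (Y == (Y || W))): β-rule — branch into (W -> ((!X -> W) && (Z || Y))), !(Y == (Y || W))  //  !(W -> ((!X -> W) && (Z || Y))), (Y == (Y || W)).
      branch 1.1 (add (W -> ((!X -> W) && (Z || Y))), !(Y == (Y || W))):
        (W -> ((!X -> W) && (Z || Y))): β-rule — branch into !W  //  ((!X -> W) && (Z || Y)).
          branch 1.1.1 (add !W):
            !(Y == (Y || W)): β-rule — branch into Y, !(Y || W)  //  !Y, (Y || W).
              branch 1.1.1.1 (add Y, !(Y || W)):
                !(Y || W): α-rule — add !Y, !W.
                × closes — contains both Y and !Y.
              branch 1.1.1.2 (add !Y, (Y || W)):
                (Y || W): β-rule — branch into Y  //  W.
                  branch 1.1.1.2.1 (add Y):
                    × closes — contains both Y and !Y.
                  branch 1.1.1.2.2 (add W):
                    × closes — contains both W and !W.
          branch 1.1.2 (add ((!X -> W) && (Z || Y))):
            ((!X -> W) && (Z || Y)): α-rule — add (!X -> W), (Z || Y).
            !(Y == (Y || W)): β-rule — branch into Y, !(Y || W)  //  !Y, (Y || W).
              branch 1.1.2.1 (add Y, !(Y || W)):
                !(Y || W): α-rule — add !Y, !W.
                × closes — contains both Y and !Y.
              branch 1.1.2.2 (add !Y, (Y || W)):
                (!X -> W): β-rule — branch into !!X  //  W.
                  branch 1.1.2.2.1 (add !!X):
                    (Z || Y): β-rule — branch into Z  //  Y.
                      branch 1.1.2.2.1.1 (add Z):
                        (Y || W): β-rule — branch into Y  //  W.
                          branch 1.1.2.2.1.1.1 (add Y):
                            × closes — contains both Y and !Y.
                          branch 1.1.2.2.1.1.2 (add W):
                            ○ open, literals {W=1, X=1, Y=0, Z=1}.
                      branch 1.1.2.2.1.2 (add Y):
                        × closes — contains both Y and !Y.
                  branch 1.1.2.2.2 (add W):
                    (Z || Y): β-rule — branch into Z  //  Y.
                      branch 1.1.2.2.2.1 (add Z):
                        (Y || W): β-rule — branch into Y  //  W.
                          branch 1.1.2.2.2.1.1 (add Y):
                            × closes — contains both Y and !Y.
                          branch 1.1.2.2.2.1.2 (add W):
                            ○ open, literals {W=1, X=1, Y=0, Z=1}.
                      branch 1.1.2.2.2.2 (add Y):
                        × closes — contains both Y and !Y.
      branch 1.2 (add !(W -> ((!X -> W) && (Z || Y))), (Y == (Y || W))):
        !(W -> ((!X -> W) && (Z || Y))): α-rule — add W, !((!X -> W) && (Z || Y)).
        (Y == (Y || W)): β-rule — branch into Y, (Y || W)  //  !Y, !(Y || W).
          branch 1.2.1 (add Y, (Y || W)):
            !((!X -> W) && (Z || Y)): β-rule — branch into !(!X -> W)  //  !(Z || Y).
              branch 1.2.1.1 (add !(!X -> W)):
                !(!X -> W): α-rule — add !X, !W.
                × closes — contains both X and !X.
              branch 1.2.1.2 (add !(Z || Y)):
                !(Z || Y): α-rule — add !Z, !Y.
                × closes — contains both Y and !Y.
          branch 1.2.2 (add !Y, !(Y || W)):
            !(Y || W): α-rule — add !Y, !W.
            × closes — contains both W and !W.
  branch 2 (add !X, ((W -> ((!X -> W) && (Z || Y))) == (Y == (Y || W)))):
    ((W -> ((!X -> W) && (Z || Y))) == (Y == (Y || W))): β-rule — branch into (W -> ((!X -> W) && (Z || Y))), (Y == (Y || W))  //  !(W -> ((!X -> W) && (Z || Y))), !(Y == (Y || W)).
      branch 2.1 (add (W -> ((!X -> W) && (Z || Y))), (Y == (Y || W))):
        (W -> ((!X -> W) && (Z || Y))): β-rule — branch into !W  //  ((!X -> W) && (Z || Y)).
          branch 2.1.1 (add !W):
            (Y == (Y || W)): β-rule — branch into Y, (Y || W)  //  !Y, !(Y || W).
              branch 2.1.1.1 (add Y, (Y || W)):
                (Y || W): β-rule — branch into Y  //  W.
                  branch 2.1.1.1.1 (add Y):
                    ○ open, literals {W=0, X=0, Y=1}.
                  branch 2.1.1.1.2 (add W):
                    × closes — contains both W and !W.
              branch 2.1.1.2 (add !Y, !(Y || W)):
                !(Y || W): α-rule — add !Y, !W.
                ○ open, literals {W=0, X=0, Y=0}.
          branch 2.1.2 (add ((!X -> W) && (Z || Y))):
            ((!X -> W) && (Z || Y)): α-rule — add (!X -> W), (Z || Y).
            (Y == (Y || W)): β-rule — branch into Y, (Y || W)  //  !Y, !(Y || W).
              branch 2.1.2.1 (add Y, (Y || W)):
                (!X -> W): β-rule — branch into !!X  //  W.
                  branch 2.1.2.1.1 (add !!X):
                    × closes — contains both X and !X.
                  branch 2.1.2.1.2 (add W):
                    (Z || Y): β-rule — branch into Z  //  Y.
                      branch 2.1.2.1.2.1 (add Z):
                        (Y || W): β-rule — branch into Y  //  W.
                          branch 2.1.2.1.2.1.1 (add Y):
                            ○ open, literals {W=1, X=0, Y=1, Z=1}.
                          branch 2.1.2.1.2.1.2 (add W):
                            ○ open, literals {W=1, X=0, Y=1, Z=1}.
                      branch 2.1.2.1.2.2 (add Y):
                        (Y || W): β-rule — branch into Y  //  W.
                          branch 2.1.2.1.2.2.1 (add Y):
                            ○ open, literals {W=1, X=0, Y=1}.
                          branch 2.1.2.1.2.2.2 (add W):
                            ○ open, literals {W=1, X=0, Y=1}.
              branch 2.1.2.2 (add !Y, !(Y || W)):
                !(Y || W): α-rule — add !Y, !W.
                (!X -> W): β-rule — branch into !!X  //  W.
                  branch 2.1.2.2.1 (add !!X):
                    × closes — contains both X and !X.
                  branch 2.1.2.2.2 (add W):
                    × closes — contains both W and !W.
      branch 2.2 (add !(W -> ((!X -> W) && (Z || Y))), !(Y == (Y || W))):
        !(W -> ((!X -> W) && (Z || Y))): α-rule — add W, !((!X -> W) && (Z || Y)).
        !(Y == (Y || W)): β-rule — branch into Y, !(Y || W)  //  !Y, (Y || W).
          branch 2.2.1 (add Y, !(Y || W)):
            !(Y || W): α-rule — add !Y, !W.
            × closes — contains both Y and !Y.
          branch 2.2.2 (add !Y, (Y || W)):
            !((!X -> W) && (Z || Y)): β-rule — branch into !(!X -> W)  //  !(Z || Y).
              branch 2.2.2.1 (add !(!X -> W)):
                !(!X -> W): α-rule — add !X, !W.
                × closes — contains both W and !W.
              branch 2.2.2.2 (add !(Z || Y)):
                !(Z || Y): α-rule — add !Z, !Y.
                (Y || W): β-rule — branch into Y  //  W.
                  branch 2.2.2.2.1 (add Y):
                    × closes — contains both Y and !Y.
                  branch 2.2.2.2.2 (add W):
                    ○ open, literals {W=1, X=0, Y=0, Z=0}.
18 branches closed, 9 open.
An open branch gives a countermodel: W=1, X=1, Y=0, Z=1 (unmentioned atoms arbitrary); under it the original formula is false.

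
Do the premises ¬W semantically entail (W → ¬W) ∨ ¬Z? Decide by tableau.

Initial set: {T ¬W; F ((W → ¬W) ∨ ¬Z)}.
F ((W → ¬W) ∨ ¬Z): α-rule — add F (W → ¬W), F ¬Z.
F (W → ¬W): α-rule — add T W, F ¬W.
× closes — contains both W and ¬W.
All 1 branch closes.
Every branch closed, so the premises entail the conclusion.

Yes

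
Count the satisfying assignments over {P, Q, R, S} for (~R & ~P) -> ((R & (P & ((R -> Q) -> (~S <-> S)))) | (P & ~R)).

12

Initial set: {((~R & ~P) -> ((R & (P & ((R -> Q) -> (~S <-> S)))) | (P & ~R)))}.
((~R & ~P) -> ((R & (P & ((R -> Q) -> (~S <-> S)))) | (P & ~R))): β-rule — branch into ~(~R & ~P)  //  ((R & (P & ((R -> Q) -> (~S <-> S)))) | (P & ~R)).
  branch 1 (add ~(~R & ~P)):
    ~(~R & ~P): β-rule — branch into ~~R  //  ~~P.
      branch 1.1 (add ~~R):
        ○ open, literals {R=1}.
      branch 1.2 (add ~~P):
        ○ open, literals {P=1}.
  branch 2 (add ((R & (P & ((R -> Q) -> (~S <-> S)))) | (P & ~R))):
    ((R & (P & ((R -> Q) -> (~S <-> S)))) | (P & ~R)): β-rule — branch into (R & (P & ((R -> Q) -> (~S <-> S))))  //  (P & ~R).
      branch 2.1 (add (R & (P & ((R -> Q) -> (~S <-> S))))):
        (R & (P & ((R -> Q) -> (~S <-> S)))): α-rule — add R, (P & ((R -> Q) -> (~S <-> S))).
        (P & ((R -> Q) -> (~S <-> S))): α-rule — add P, ((R -> Q) -> (~S <-> S)).
        ((R -> Q) -> (~S <-> S)): β-rule — branch into ~(R -> Q)  //  (~S <-> S).
          branch 2.1.1 (add ~(R -> Q)):
            ~(R -> Q): α-rule — add R, ~Q.
            ○ open, literals {P=1, Q=0, R=1}.
          branch 2.1.2 (add (~S <-> S)):
            (~S <-> S): β-rule — branch into ~S, S  //  ~~S, ~S.
              branch 2.1.2.1 (add ~S, S):
                × closes — contains both S and ~S.
              branch 2.1.2.2 (add ~~S, ~S):
                × closes — contains both S and ~S.
      branch 2.2 (add (P & ~R)):
        (P & ~R): α-rule — add P, ~R.
        ○ open, literals {P=1, R=0}.
2 branches closed, 4 open.
Each open branch fixes some atoms; the unmentioned ones are free. Counting distinct full assignments: branch {R=1} (P, Q, S) contributes 8 new; branch {P=1} (Q, R, S) contributes 4 new; branch {P=1, Q=0, R=1} (S) contributes 0 new; branch {P=1, R=0} (Q, S) contributes 0 new. Total: 12.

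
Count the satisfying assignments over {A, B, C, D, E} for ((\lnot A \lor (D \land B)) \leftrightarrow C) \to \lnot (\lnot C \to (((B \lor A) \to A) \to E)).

Initial set: {(((\lnot A \lor (D \land B)) \leftrightarrow C) \to \lnot (\lnot C \to (((B \lor A) \to A) \to E)))}.
(((\lnot A \lor (D \land B)) \leftrightarrow C) \to \lnot (\lnot C \to (((B \lor A) \to A) \to E))): β-rule — branch into \lnot ((\lnot A \lor (D \land B)) \leftrightarrow C)  //  \lnot (\lnot C \to (((B \lor A) \to A) \to E)).
  branch 1 (add \lnot ((\lnot A \lor (D \land B)) \leftrightarrow C)):
    \lnot ((\lnot A \lor (D \land B)) \leftrightarrow C): β-rule — branch into (\lnot A \lor (D \land B)), \lnot C  //  \lnot (\lnot A \lor (D \land B)), C.
      branch 1.1 (add (\lnot A \lor (D \land B)), \lnot C):
        (\lnot A \lor (D \land B)): β-rule — branch into \lnot A  //  (D \land B).
          branch 1.1.1 (add \lnot A):
            ○ open, literals {A=F, C=F}.
          branch 1.1.2 (add (D \land B)):
            (D \land B): α-rule — add D, B.
            ○ open, literals {B=T, C=F, D=T}.
      branch 1.2 (add \lnot (\lnot A \lor (D \land B)), C):
        \lnot (\lnot A \lor (D \land B)): α-rule — add \lnot \lnot A, \lnot (D \land B).
        \lnot (D \land B): β-rule — branch into \lnot D  //  \lnot B.
          branch 1.2.1 (add \lnot D):
            ○ open, literals {A=T, C=T, D=F}.
          branch 1.2.2 (add \lnot B):
            ○ open, literals {A=T, B=F, C=T}.
  branch 2 (add \lnot (\lnot C \to (((B \lor A) \to A) \to E))):
    \lnot (\lnot C \to (((B \lor A) \to A) \to E)): α-rule — add \lnot C, \lnot (((B \lor A) \to A) \to E).
    \lnot (((B \lor A) \to A) \to E): α-rule — add ((B \lor A) \to A), \lnot E.
    ((B \lor A) \to A): β-rule — branch into \lnot (B \lor A)  //  A.
      branch 2.1 (add \lnot (B \lor A)):
        \lnot (B \lor A): α-rule — add \lnot B, \lnot A.
        ○ open, literals {A=F, B=F, C=F, E=F}.
      branch 2.2 (add A):
        ○ open, literals {A=T, C=F, E=F}.
0 branches closed, 6 open.
Each open branch fixes some atoms; the unmentioned ones are free. Counting distinct full assignments: branch {A=F, C=F} (B, D, E) contributes 8 new; branch {B=T, C=F, D=T} (A, E) contributes 2 new; branch {A=T, C=T, D=F} (B, E) contributes 4 new; branch {A=T, B=F, C=T} (D, E) contributes 2 new; branch {A=F, B=F, C=F, E=F} (D) contributes 0 new; branch {A=T, C=F, E=F} (B, D) contributes 3 new. Total: 19.

19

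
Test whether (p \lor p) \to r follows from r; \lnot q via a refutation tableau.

Yes

Initial set: {r; \lnot q; \lnot ((p \lor p) \to r)}.
\lnot ((p \lor p) \to r): α-rule — add (p \lor p), \lnot r.
× closes — contains both r and \lnot r.
All 1 branch closes.
Every branch closed, so the premises entail the conclusion.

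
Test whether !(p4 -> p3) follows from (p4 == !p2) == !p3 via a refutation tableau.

Initial set: {T ((p4 == !p2) == !p3); F !(p4 -> p3)}.
T ((p4 == !p2) == !p3): β-rule — branch into T (p4 == !p2), T !p3  //  F (p4 == !p2), F !p3.
  branch 1 (add T (p4 == !p2), T !p3):
    F !(p4 -> p3): β-rule — branch into F p4  //  T p3.
      branch 1.1 (add F p4):
        T (p4 == !p2): β-rule — branch into T p4, T !p2  //  F p4, F !p2.
          branch 1.1.1 (add T p4, T !p2):
            × closes — contains both p4 and !p4.
          branch 1.1.2 (add F p4, F !p2):
            ○ open, literals {p2=T, p3=F, p4=F}.
      branch 1.2 (add T p3):
        × closes — contains both p3 and !p3.
  branch 2 (add F (p4 == !p2), F !p3):
    F !(p4 -> p3): β-rule — branch into F p4  //  T p3.
      branch 2.1 (add F p4):
        F (p4 == !p2): β-rule — branch into T p4, F !p2  //  F p4, T !p2.
          branch 2.1.1 (add T p4, F !p2):
            × closes — contains both p4 and !p4.
          branch 2.1.2 (add F p4, T !p2):
            ○ open, literals {p2=F, p3=T, p4=F}.
      branch 2.2 (add T p3):
        F (p4 == !p2): β-rule — branch into T p4, F !p2  //  F p4, T !p2.
          branch 2.2.1 (add T p4, F !p2):
            ○ open, literals {p2=T, p3=T, p4=T}.
          branch 2.2.2 (add F p4, T !p2):
            ○ open, literals {p2=F, p3=T, p4=F}.
3 branches closed, 4 open.
An open branch gives a countermodel: p2=T, p3=F, p4=F (unmentioned atoms arbitrary); the premises hold there but the conclusion fails.

No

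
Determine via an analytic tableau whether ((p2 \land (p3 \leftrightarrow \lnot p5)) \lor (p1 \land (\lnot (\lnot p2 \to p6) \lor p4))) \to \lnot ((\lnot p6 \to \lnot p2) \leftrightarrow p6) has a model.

Initial set: {(((p2 \land (p3 \leftrightarrow \lnot p5)) \lor (p1 \land (\lnot (\lnot p2 \to p6) \lor p4))) \to \lnot ((\lnot p6 \to \lnot p2) \leftrightarrow p6))}.
(((p2 \land (p3 \leftrightarrow \lnot p5)) \lor (p1 \land (\lnot (\lnot p2 \to p6) \lor p4))) \to \lnot ((\lnot p6 \to \lnot p2) \leftrightarrow p6)): β-rule — branch into \lnot ((p2 \land (p3 \leftrightarrow \lnot p5)) \lor (p1 \land (\lnot (\lnot p2 \to p6) \lor p4)))  //  \lnot ((\lnot p6 \to \lnot p2) \leftrightarrow p6).
  branch 1 (add \lnot ((p2 \land (p3 \leftrightarrow \lnot p5)) \lor (p1 \land (\lnot (\lnot p2 \to p6) \lor p4)))):
    \lnot ((p2 \land (p3 \leftrightarrow \lnot p5)) \lor (p1 \land (\lnot (\lnot p2 \to p6) \lor p4))): α-rule — add \lnot (p2 \land (p3 \leftrightarrow \lnot p5)), \lnot (p1 \land (\lnot (\lnot p2 \to p6) \lor p4)).
    \lnot (p2 \land (p3 \leftrightarrow \lnot p5)): β-rule — branch into \lnot p2  //  \lnot (p3 \leftrightarrow \lnot p5).
      branch 1.1 (add \lnot p2):
        \lnot (p1 \land (\lnot (\lnot p2 \to p6) \lor p4)): β-rule — branch into \lnot p1  //  \lnot (\lnot (\lnot p2 \to p6) \lor p4).
          branch 1.1.1 (add \lnot p1):
            ○ open, literals {p1=false, p2=false}.
          branch 1.1.2 (add \lnot (\lnot (\lnot p2 \to p6) \lor p4)):
            \lnot (\lnot (\lnot p2 \to p6) \lor p4): α-rule — add \lnot \lnot (\lnot p2 \to p6), \lnot p4.
            \lnot \lnot (\lnot p2 \to p6): β-rule — branch into \lnot \lnot p2  //  p6.
              branch 1.1.2.1 (add \lnot \lnot p2):
                × closes — contains both p2 and \lnot p2.
              branch 1.1.2.2 (add p6):
                ○ open, literals {p2=false, p4=false, p6=true}.
      branch 1.2 (add \lnot (p3 \leftrightarrow \lnot p5)):
        \lnot (p1 \land (\lnot (\lnot p2 \to p6) \lor p4)): β-rule — branch into \lnot p1  //  \lnot (\lnot (\lnot p2 \to p6) \lor p4).
          branch 1.2.1 (add \lnot p1):
            \lnot (p3 \leftrightarrow \lnot p5): β-rule — branch into p3, \lnot \lnot p5  //  \lnot p3, \lnot p5.
              branch 1.2.1.1 (add p3, \lnot \lnot p5):
                ○ open, literals {p1=false, p3=true, p5=true}.
              branch 1.2.1.2 (add \lnot p3, \lnot p5):
                ○ open, literals {p1=false, p3=false, p5=false}.
          branch 1.2.2 (add \lnot (\lnot (\lnot p2 \to p6) \lor p4)):
            \lnot (\lnot (\lnot p2 \to p6) \lor p4): α-rule — add \lnot \lnot (\lnot p2 \to p6), \lnot p4.
            \lnot (p3 \leftrightarrow \lnot p5): β-rule — branch into p3, \lnot \lnot p5  //  \lnot p3, \lnot p5.
              branch 1.2.2.1 (add p3, \lnot \lnot p5):
                \lnot \lnot (\lnot p2 \to p6): β-rule — branch into \lnot \lnot p2  //  p6.
                  branch 1.2.2.1.1 (add \lnot \lnot p2):
                    ○ open, literals {p2=true, p3=true, p4=false, p5=true}.
                  branch 1.2.2.1.2 (add p6):
                    ○ open, literals {p3=true, p4=false, p5=true, p6=true}.
              branch 1.2.2.2 (add \lnot p3, \lnot p5):
                \lnot \lnot (\lnot p2 \to p6): β-rule — branch into \lnot \lnot p2  //  p6.
                  branch 1.2.2.2.1 (add \lnot \lnot p2):
                    ○ open, literals {p2=true, p3=false, p4=false, p5=false}.
                  branch 1.2.2.2.2 (add p6):
                    ○ open, literals {p3=false, p4=false, p5=false, p6=true}.
  branch 2 (add \lnot ((\lnot p6 \to \lnot p2) \leftrightarrow p6)):
    \lnot ((\lnot p6 \to \lnot p2) \leftrightarrow p6): β-rule — branch into (\lnot p6 \to \lnot p2), \lnot p6  //  \lnot (\lnot p6 \to \lnot p2), p6.
      branch 2.1 (add (\lnot p6 \to \lnot p2), \lnot p6):
        (\lnot p6 \to \lnot p2): β-rule — branch into \lnot \lnot p6  //  \lnot p2.
          branch 2.1.1 (add \lnot \lnot p6):
            × closes — contains both p6 and \lnot p6.
          branch 2.1.2 (add \lnot p2):
            ○ open, literals {p2=false, p6=false}.
      branch 2.2 (add \lnot (\lnot p6 \to \lnot p2), p6):
        \lnot (\lnot p6 \to \lnot p2): α-rule — add \lnot p6, \lnot \lnot p2.
        × closes — contains both p6 and \lnot p6.
3 branches closed, 9 open.
An open branch gives a satisfying assignment: p1=false, p2=false.

Satisfiable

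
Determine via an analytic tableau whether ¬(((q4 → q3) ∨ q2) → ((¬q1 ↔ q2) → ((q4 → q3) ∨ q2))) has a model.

Initial set: {T ¬(((q4 → q3) ∨ q2) → ((¬q1 ↔ q2) → ((q4 → q3) ∨ q2)))}.
T ¬(((q4 → q3) ∨ q2) → ((¬q1 ↔ q2) → ((q4 → q3) ∨ q2))): α-rule — add T ((q4 → q3) ∨ q2), F ((¬q1 ↔ q2) → ((q4 → q3) ∨ q2)).
F ((¬q1 ↔ q2) → ((q4 → q3) ∨ q2)): α-rule — add T (¬q1 ↔ q2), F ((q4 → q3) ∨ q2).
F ((q4 → q3) ∨ q2): α-rule — add F (q4 → q3), F q2.
F (q4 → q3): α-rule — add T q4, F q3.
T ((q4 → q3) ∨ q2): β-rule — branch into T (q4 → q3)  //  T q2.
  branch 1 (add T (q4 → q3)):
    T (¬q1 ↔ q2): β-rule — branch into T ¬q1, T q2  //  F ¬q1, F q2.
      branch 1.1 (add T ¬q1, T q2):
        × closes — contains both q2 and ¬q2.
      branch 1.2 (add F ¬q1, F q2):
        T (q4 → q3): β-rule — branch into F q4  //  T q3.
          branch 1.2.1 (add F q4):
            × closes — contains both q4 and ¬q4.
          branch 1.2.2 (add T q3):
            × closes — contains both q3 and ¬q3.
  branch 2 (add T q2):
    × closes — contains both q2 and ¬q2.
All 4 branches close.
Every branch closed; the formula is unsatisfiable.

Unsatisfiable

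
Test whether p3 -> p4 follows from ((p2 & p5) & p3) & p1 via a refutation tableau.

No

Initial set: {(((p2 & p5) & p3) & p1); ~(p3 -> p4)}.
(((p2 & p5) & p3) & p1): α-rule — add ((p2 & p5) & p3), p1.
~(p3 -> p4): α-rule — add p3, ~p4.
((p2 & p5) & p3): α-rule — add (p2 & p5), p3.
(p2 & p5): α-rule — add p2, p5.
○ open, literals {p1=1, p2=1, p3=1, p4=0, p5=1}.
0 branches closed, 1 open.
An open branch gives a countermodel: p1=1, p2=1, p3=1, p4=0, p5=1 (unmentioned atoms arbitrary); the premises hold there but the conclusion fails.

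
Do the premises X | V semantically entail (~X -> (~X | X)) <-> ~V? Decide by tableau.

Initial set: {(X | V); ~((~X -> (~X | X)) <-> ~V)}.
(X | V): β-rule — branch into X  //  V.
  branch 1 (add X):
    ~((~X -> (~X | X)) <-> ~V): β-rule — branch into (~X -> (~X | X)), ~~V  //  ~(~X -> (~X | X)), ~V.
      branch 1.1 (add (~X -> (~X | X)), ~~V):
        (~X -> (~X | X)): β-rule — branch into ~~X  //  (~X | X).
          branch 1.1.1 (add ~~X):
            ○ open, literals {V=1, X=1}.
          branch 1.1.2 (add (~X | X)):
            (~X | X): β-rule — branch into ~X  //  X.
              branch 1.1.2.1 (add ~X):
                × closes — contains both X and ~X.
              branch 1.1.2.2 (add X):
                ○ open, literals {V=1, X=1}.
      branch 1.2 (add ~(~X -> (~X | X)), ~V):
        ~(~X -> (~X | X)): α-rule — add ~X, ~(~X | X).
        × closes — contains both X and ~X.
  branch 2 (add V):
    ~((~X -> (~X | X)) <-> ~V): β-rule — branch into (~X -> (~X | X)), ~~V  //  ~(~X -> (~X | X)), ~V.
      branch 2.1 (add (~X -> (~X | X)), ~~V):
        (~X -> (~X | X)): β-rule — branch into ~~X  //  (~X | X).
          branch 2.1.1 (add ~~X):
            ○ open, literals {V=1, X=1}.
          branch 2.1.2 (add (~X | X)):
            (~X | X): β-rule — branch into ~X  //  X.
              branch 2.1.2.1 (add ~X):
                ○ open, literals {V=1, X=0}.
              branch 2.1.2.2 (add X):
                ○ open, literals {V=1, X=1}.
      branch 2.2 (add ~(~X -> (~X | X)), ~V):
        × closes — contains both V and ~V.
3 branches closed, 5 open.
An open branch gives a countermodel: V=1, X=1 (unmentioned atoms arbitrary); the premises hold there but the conclusion fails.

No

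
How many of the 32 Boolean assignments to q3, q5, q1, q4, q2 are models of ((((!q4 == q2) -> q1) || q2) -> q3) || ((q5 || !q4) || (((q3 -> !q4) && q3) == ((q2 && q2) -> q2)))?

Initial set: {T (((((!q4 == q2) -> q1) || q2) -> q3) || ((q5 || !q4) || (((q3 -> !q4) && q3) == ((q2 && q2) -> q2))))}.
T (((((!q4 == q2) -> q1) || q2) -> q3) || ((q5 || !q4) || (((q3 -> !q4) && q3) == ((q2 && q2) -> q2)))): β-rule — branch into T ((((!q4 == q2) -> q1) || q2) -> q3)  //  T ((q5 || !q4) || (((q3 -> !q4) && q3) == ((q2 && q2) -> q2))).
  branch 1 (add T ((((!q4 == q2) -> q1) || q2) -> q3)):
    T ((((!q4 == q2) -> q1) || q2) -> q3): β-rule — branch into F (((!q4 == q2) -> q1) || q2)  //  T q3.
      branch 1.1 (add F (((!q4 == q2) -> q1) || q2)):
        F (((!q4 == q2) -> q1) || q2): α-rule — add F ((!q4 == q2) -> q1), F q2.
        F ((!q4 == q2) -> q1): α-rule — add T (!q4 == q2), F q1.
        T (!q4 == q2): β-rule — branch into T !q4, T q2  //  F !q4, F q2.
          branch 1.1.1 (add T !q4, T q2):
            × closes — contains both q2 and !q2.
          branch 1.1.2 (add F !q4, F q2):
            ○ open, literals {q1=F, q2=F, q4=T}.
      branch 1.2 (add T q3):
        ○ open, literals {q3=T}.
  branch 2 (add T ((q5 || !q4) || (((q3 -> !q4) && q3) == ((q2 && q2) -> q2)))):
    T ((q5 || !q4) || (((q3 -> !q4) && q3) == ((q2 && q2) -> q2))): β-rule — branch into T (q5 || !q4)  //  T (((q3 -> !q4) && q3) == ((q2 && q2) -> q2)).
      branch 2.1 (add T (q5 || !q4)):
        T (q5 || !q4): β-rule — branch into T q5  //  T !q4.
          branch 2.1.1 (add T q5):
            ○ open, literals {q5=T}.
          branch 2.1.2 (add T !q4):
            ○ open, literals {q4=F}.
      branch 2.2 (add T (((q3 -> !q4) && q3) == ((q2 && q2) -> q2))):
        T (((q3 -> !q4) && q3) == ((q2 && q2) -> q2)): β-rule — branch into T ((q3 -> !q4) && q3), T ((q2 && q2) -> q2)  //  F ((q3 -> !q4) && q3), F ((q2 && q2) -> q2).
          branch 2.2.1 (add T ((q3 -> !q4) && q3), T ((q2 && q2) -> q2)):
            T ((q3 -> !q4) && q3): α-rule — add T (q3 -> !q4), T q3.
            T ((q2 && q2) -> q2): β-rule — branch into F (q2 && q2)  //  T q2.
              branch 2.2.1.1 (add F (q2 && q2)):
                T (q3 -> !q4): β-rule — branch into F q3  //  T !q4.
                  branch 2.2.1.1.1 (add F q3):
                    × closes — contains both q3 and !q3.
                  branch 2.2.1.1.2 (add T !q4):
                    F (q2 && q2): β-rule — branch into F q2  //  F q2.
                      branch 2.2.1.1.2.1 (add F q2):
                        ○ open, literals {q2=F, q3=T, q4=F}.
                      branch 2.2.1.1.2.2 (add F q2):
                        ○ open, literals {q2=F, q3=T, q4=F}.
              branch 2.2.1.2 (add T q2):
                T (q3 -> !q4): β-rule — branch into F q3  //  T !q4.
                  branch 2.2.1.2.1 (add F q3):
                    × closes — contains both q3 and !q3.
                  branch 2.2.1.2.2 (add T !q4):
                    ○ open, literals {q2=T, q3=T, q4=F}.
          branch 2.2.2 (add F ((q3 -> !q4) && q3), F ((q2 && q2) -> q2)):
            F ((q2 && q2) -> q2): α-rule — add T (q2 && q2), F q2.
            T (q2 && q2): α-rule — add T q2, T q2.
            × closes — contains both q2 and !q2.
4 branches closed, 7 open.
Each open branch fixes some atoms; the unmentioned ones are free. Counting distinct full assignments: branch {q1=F, q2=F, q4=T} (q3, q5) contributes 4 new; branch {q3=T} (q5, q1, q4, q2) contributes 14 new; branch {q5=T} (q3, q1, q4, q2) contributes 7 new; branch {q4=F} (q3, q5, q1, q2) contributes 4 new; branch {q2=F, q3=T, q4=F} (q5, q1) contributes 0 new; branch {q2=F, q3=T, q4=F} (q5, q1) contributes 0 new; branch {q2=T, q3=T, q4=F} (q5, q1) contributes 0 new. Total: 29.

29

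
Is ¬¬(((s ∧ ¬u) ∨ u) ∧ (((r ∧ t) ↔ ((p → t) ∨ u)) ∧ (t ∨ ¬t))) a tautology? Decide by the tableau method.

Assume the negation and expand:
Initial set: {¬¬¬(((s ∧ ¬u) ∨ u) ∧ (((r ∧ t) ↔ ((p → t) ∨ u)) ∧ (t ∨ ¬t)))}.
¬¬¬(((s ∧ ¬u) ∨ u) ∧ (((r ∧ t) ↔ ((p → t) ∨ u)) ∧ (t ∨ ¬t))): drop double negation, giving ¬(((s ∧ ¬u) ∨ u) ∧ (((r ∧ t) ↔ ((p → t) ∨ u)) ∧ (t ∨ ¬t))).
¬(((s ∧ ¬u) ∨ u) ∧ (((r ∧ t) ↔ ((p → t) ∨ u)) ∧ (t ∨ ¬t))): β-rule — branch into ¬((s ∧ ¬u) ∨ u)  //  ¬(((r ∧ t) ↔ ((p → t) ∨ u)) ∧ (t ∨ ¬t)).
  branch 1 (add ¬((s ∧ ¬u) ∨ u)):
    ¬((s ∧ ¬u) ∨ u): α-rule — add ¬(s ∧ ¬u), ¬u.
    ¬(s ∧ ¬u): β-rule — branch into ¬s  //  ¬¬u.
      branch 1.1 (add ¬s):
        ○ open, literals {s=false, u=false}.
      branch 1.2 (add ¬¬u):
        × closes — contains both u and ¬u.
  branch 2 (add ¬(((r ∧ t) ↔ ((p → t) ∨ u)) ∧ (t ∨ ¬t))):
    ¬(((r ∧ t) ↔ ((p → t) ∨ u)) ∧ (t ∨ ¬t)): β-rule — branch into ¬((r ∧ t) ↔ ((p → t) ∨ u))  //  ¬(t ∨ ¬t).
      branch 2.1 (add ¬((r ∧ t) ↔ ((p → t) ∨ u))):
        ¬((r ∧ t) ↔ ((p → t) ∨ u)): β-rule — branch into (r ∧ t), ¬((p → t) ∨ u)  //  ¬(r ∧ t), ((p → t) ∨ u).
          branch 2.1.1 (add (r ∧ t), ¬((p → t) ∨ u)):
            (r ∧ t): α-rule — add r, t.
            ¬((p → t) ∨ u): α-rule — add ¬(p → t), ¬u.
            ¬(p → t): α-rule — add p, ¬t.
            × closes — contains both t and ¬t.
          branch 2.1.2 (add ¬(r ∧ t), ((p → t) ∨ u)):
            ¬(r ∧ t): β-rule — branch into ¬r  //  ¬t.
              branch 2.1.2.1 (add ¬r):
                ((p → t) ∨ u): β-rule — branch into (p → t)  //  u.
                  branch 2.1.2.1.1 (add (p → t)):
                    (p → t): β-rule — branch into ¬p  //  t.
                      branch 2.1.2.1.1.1 (add ¬p):
                        ○ open, literals {p=false, r=false}.
                      branch 2.1.2.1.1.2 (add t):
                        ○ open, literals {r=false, t=true}.
                  branch 2.1.2.1.2 (add u):
                    ○ open, literals {r=false, u=true}.
              branch 2.1.2.2 (add ¬t):
                ((p → t) ∨ u): β-rule — branch into (p → t)  //  u.
                  branch 2.1.2.2.1 (add (p → t)):
                    (p → t): β-rule — branch into ¬p  //  t.
                      branch 2.1.2.2.1.1 (add ¬p):
                        ○ open, literals {p=false, t=false}.
                      branch 2.1.2.2.1.2 (add t):
                        × closes — contains both t and ¬t.
                  branch 2.1.2.2.2 (add u):
                    ○ open, literals {t=false, u=true}.
      branch 2.2 (add ¬(t ∨ ¬t)):
        ¬(t ∨ ¬t): α-rule — add ¬t, ¬¬t.
        × closes — contains both t and ¬t.
4 branches closed, 6 open.
An open branch gives a countermodel: s=false, u=false (unmentioned atoms arbitrary); under it the original formula is false.

Not valid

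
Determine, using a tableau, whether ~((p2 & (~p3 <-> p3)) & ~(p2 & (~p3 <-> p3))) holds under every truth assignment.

Assume the negation and expand:
Initial set: {F ~((p2 & (~p3 <-> p3)) & ~(p2 & (~p3 <-> p3)))}.
F ~((p2 & (~p3 <-> p3)) & ~(p2 & (~p3 <-> p3))): α-rule — add T (p2 & (~p3 <-> p3)), T ~(p2 & (~p3 <-> p3)).
T (p2 & (~p3 <-> p3)): α-rule — add T p2, T (~p3 <-> p3).
T ~(p2 & (~p3 <-> p3)): β-rule — branch into F p2  //  F (~p3 <-> p3).
  branch 1 (add F p2):
    × closes — contains both p2 and ~p2.
  branch 2 (add F (~p3 <-> p3)):
    T (~p3 <-> p3): β-rule — branch into T ~p3, T p3  //  F ~p3, F p3.
      branch 2.1 (add T ~p3, T p3):
        × closes — contains both p3 and ~p3.
      branch 2.2 (add F ~p3, F p3):
        × closes — contains both p3 and ~p3.
All 3 branches close.
Every branch closed, so the negation is unsatisfiable and the formula is valid.

Valid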